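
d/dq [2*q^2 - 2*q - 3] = 4*q - 2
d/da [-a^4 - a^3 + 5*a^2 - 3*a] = -4*a^3 - 3*a^2 + 10*a - 3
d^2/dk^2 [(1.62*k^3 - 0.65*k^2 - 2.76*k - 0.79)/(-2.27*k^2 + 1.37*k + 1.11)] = (18.241894*k^3 + 19.470372*k^2 + 15.009294*k + 0.154094000000001)/(11.697083*k^6 - 21.178419*k^5 - 4.377468*k^4 + 18.140581*k^3 + 2.140524*k^2 - 5.063931*k - 1.367631)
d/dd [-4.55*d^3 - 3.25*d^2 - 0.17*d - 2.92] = -13.65*d^2 - 6.5*d - 0.17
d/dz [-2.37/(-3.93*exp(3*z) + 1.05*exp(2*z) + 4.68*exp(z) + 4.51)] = (-27.9423*exp(2*z) + 4.977*exp(z) + 11.0916)*exp(z)/(-3.93*exp(3*z) + 1.05*exp(2*z) + 4.68*exp(z) + 4.51)^2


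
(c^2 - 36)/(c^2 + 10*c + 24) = (c - 6)/(c + 4)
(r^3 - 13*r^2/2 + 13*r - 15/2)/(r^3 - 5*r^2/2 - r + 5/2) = (r - 3)/(r + 1)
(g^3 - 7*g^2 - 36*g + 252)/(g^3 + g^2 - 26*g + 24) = (g^2 - 13*g + 42)/(g^2 - 5*g + 4)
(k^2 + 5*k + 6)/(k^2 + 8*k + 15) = (k + 2)/(k + 5)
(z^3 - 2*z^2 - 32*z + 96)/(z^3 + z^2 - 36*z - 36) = (z^2 - 8*z + 16)/(z^2 - 5*z - 6)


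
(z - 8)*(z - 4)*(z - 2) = z^3 - 14*z^2 + 56*z - 64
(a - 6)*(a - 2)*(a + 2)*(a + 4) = a^4 - 2*a^3 - 28*a^2 + 8*a + 96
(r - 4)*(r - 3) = r^2 - 7*r + 12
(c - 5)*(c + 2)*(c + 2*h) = c^3 + 2*c^2*h - 3*c^2 - 6*c*h - 10*c - 20*h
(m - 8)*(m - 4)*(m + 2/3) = m^3 - 34*m^2/3 + 24*m + 64/3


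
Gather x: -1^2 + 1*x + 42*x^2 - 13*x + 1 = 42*x^2 - 12*x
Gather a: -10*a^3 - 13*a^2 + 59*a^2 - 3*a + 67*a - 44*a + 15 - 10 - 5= -10*a^3 + 46*a^2 + 20*a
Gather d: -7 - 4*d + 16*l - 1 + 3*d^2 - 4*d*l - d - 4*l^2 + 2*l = 3*d^2 + d*(-4*l - 5) - 4*l^2 + 18*l - 8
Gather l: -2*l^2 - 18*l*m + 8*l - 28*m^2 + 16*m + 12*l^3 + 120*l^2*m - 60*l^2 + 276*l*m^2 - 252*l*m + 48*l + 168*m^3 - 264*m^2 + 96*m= 12*l^3 + l^2*(120*m - 62) + l*(276*m^2 - 270*m + 56) + 168*m^3 - 292*m^2 + 112*m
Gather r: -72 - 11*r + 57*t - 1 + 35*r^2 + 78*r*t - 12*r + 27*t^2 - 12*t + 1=35*r^2 + r*(78*t - 23) + 27*t^2 + 45*t - 72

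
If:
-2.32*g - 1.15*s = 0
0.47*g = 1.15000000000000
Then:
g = 2.45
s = -4.94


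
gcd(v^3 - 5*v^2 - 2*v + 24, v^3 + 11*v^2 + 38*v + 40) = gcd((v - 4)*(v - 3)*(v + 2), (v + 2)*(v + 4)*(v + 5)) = v + 2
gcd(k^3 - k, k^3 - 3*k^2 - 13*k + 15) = k - 1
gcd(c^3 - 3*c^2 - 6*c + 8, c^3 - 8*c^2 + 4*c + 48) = c^2 - 2*c - 8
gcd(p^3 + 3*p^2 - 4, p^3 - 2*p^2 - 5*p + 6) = p^2 + p - 2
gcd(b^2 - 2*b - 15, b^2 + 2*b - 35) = b - 5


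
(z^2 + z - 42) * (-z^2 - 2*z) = -z^4 - 3*z^3 + 40*z^2 + 84*z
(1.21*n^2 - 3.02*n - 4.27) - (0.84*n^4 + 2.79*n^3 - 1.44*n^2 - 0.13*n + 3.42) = -0.84*n^4 - 2.79*n^3 + 2.65*n^2 - 2.89*n - 7.69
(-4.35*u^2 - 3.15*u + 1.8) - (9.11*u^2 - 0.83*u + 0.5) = -13.46*u^2 - 2.32*u + 1.3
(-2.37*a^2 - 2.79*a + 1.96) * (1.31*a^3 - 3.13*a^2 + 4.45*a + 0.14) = -3.1047*a^5 + 3.7632*a^4 + 0.753799999999998*a^3 - 18.8821*a^2 + 8.3314*a + 0.2744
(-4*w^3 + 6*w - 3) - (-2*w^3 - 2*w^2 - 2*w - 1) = -2*w^3 + 2*w^2 + 8*w - 2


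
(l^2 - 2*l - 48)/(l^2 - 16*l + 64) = (l + 6)/(l - 8)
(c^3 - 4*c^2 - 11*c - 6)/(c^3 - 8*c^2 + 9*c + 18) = (c + 1)/(c - 3)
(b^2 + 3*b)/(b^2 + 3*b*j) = (b + 3)/(b + 3*j)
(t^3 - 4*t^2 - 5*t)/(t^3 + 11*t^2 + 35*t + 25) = t*(t - 5)/(t^2 + 10*t + 25)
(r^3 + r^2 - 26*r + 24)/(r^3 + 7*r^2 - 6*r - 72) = (r^2 - 5*r + 4)/(r^2 + r - 12)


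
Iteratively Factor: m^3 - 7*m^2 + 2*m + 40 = (m - 4)*(m^2 - 3*m - 10) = (m - 5)*(m - 4)*(m + 2)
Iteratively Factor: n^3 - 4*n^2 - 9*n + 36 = (n - 4)*(n^2 - 9) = (n - 4)*(n + 3)*(n - 3)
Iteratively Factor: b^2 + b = (b)*(b + 1)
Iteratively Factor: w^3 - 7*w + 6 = (w - 1)*(w^2 + w - 6) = (w - 2)*(w - 1)*(w + 3)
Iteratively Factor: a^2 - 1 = (a + 1)*(a - 1)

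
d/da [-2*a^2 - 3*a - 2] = -4*a - 3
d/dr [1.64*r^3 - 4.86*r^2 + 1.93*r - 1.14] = 4.92*r^2 - 9.72*r + 1.93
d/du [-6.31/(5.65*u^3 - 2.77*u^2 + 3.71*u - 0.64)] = (106.9545*u^2 - 34.9574*u + 23.4101)/(5.65*u^3 - 2.77*u^2 + 3.71*u - 0.64)^2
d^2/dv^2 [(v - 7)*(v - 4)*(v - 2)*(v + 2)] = 12*v^2 - 66*v + 48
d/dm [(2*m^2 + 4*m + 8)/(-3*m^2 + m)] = 2*(7*m^2 + 24*m - 4)/(m^2*(9*m^2 - 6*m + 1))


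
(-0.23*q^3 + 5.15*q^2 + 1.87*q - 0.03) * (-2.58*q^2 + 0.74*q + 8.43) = 0.5934*q^5 - 13.4572*q^4 - 2.9525*q^3 + 44.8757*q^2 + 15.7419*q - 0.2529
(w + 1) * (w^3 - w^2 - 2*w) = w^4 - 3*w^2 - 2*w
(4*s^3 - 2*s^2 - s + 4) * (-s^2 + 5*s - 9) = -4*s^5 + 22*s^4 - 45*s^3 + 9*s^2 + 29*s - 36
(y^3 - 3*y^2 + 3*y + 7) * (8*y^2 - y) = 8*y^5 - 25*y^4 + 27*y^3 + 53*y^2 - 7*y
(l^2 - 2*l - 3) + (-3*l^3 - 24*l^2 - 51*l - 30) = -3*l^3 - 23*l^2 - 53*l - 33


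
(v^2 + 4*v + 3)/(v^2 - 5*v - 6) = (v + 3)/(v - 6)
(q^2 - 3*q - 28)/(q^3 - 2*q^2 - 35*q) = (q + 4)/(q*(q + 5))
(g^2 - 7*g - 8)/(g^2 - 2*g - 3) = (g - 8)/(g - 3)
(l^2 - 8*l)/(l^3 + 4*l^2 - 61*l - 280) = l/(l^2 + 12*l + 35)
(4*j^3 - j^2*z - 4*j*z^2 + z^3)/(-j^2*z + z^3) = (-4*j + z)/z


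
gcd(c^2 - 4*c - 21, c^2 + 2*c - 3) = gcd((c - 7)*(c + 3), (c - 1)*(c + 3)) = c + 3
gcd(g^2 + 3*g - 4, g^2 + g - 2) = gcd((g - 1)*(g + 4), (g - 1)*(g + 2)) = g - 1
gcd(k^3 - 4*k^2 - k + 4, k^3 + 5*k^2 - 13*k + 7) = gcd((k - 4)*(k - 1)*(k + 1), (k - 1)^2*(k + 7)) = k - 1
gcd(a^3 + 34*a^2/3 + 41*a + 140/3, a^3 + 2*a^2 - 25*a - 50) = a + 5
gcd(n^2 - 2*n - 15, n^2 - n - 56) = 1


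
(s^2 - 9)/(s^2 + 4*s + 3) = (s - 3)/(s + 1)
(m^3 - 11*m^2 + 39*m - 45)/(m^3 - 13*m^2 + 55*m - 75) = (m - 3)/(m - 5)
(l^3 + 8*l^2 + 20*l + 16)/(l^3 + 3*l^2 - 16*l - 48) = (l^2 + 4*l + 4)/(l^2 - l - 12)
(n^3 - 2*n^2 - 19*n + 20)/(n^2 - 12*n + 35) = (n^2 + 3*n - 4)/(n - 7)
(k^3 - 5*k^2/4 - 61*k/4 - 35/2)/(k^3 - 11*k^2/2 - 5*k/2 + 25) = (4*k + 7)/(2*(2*k - 5))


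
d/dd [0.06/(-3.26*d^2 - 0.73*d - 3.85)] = (0.3912*d + 0.0438)/(3.26*d^2 + 0.73*d + 3.85)^2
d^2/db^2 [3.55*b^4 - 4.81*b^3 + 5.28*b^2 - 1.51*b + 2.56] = 42.6*b^2 - 28.86*b + 10.56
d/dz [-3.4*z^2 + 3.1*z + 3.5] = 3.1 - 6.8*z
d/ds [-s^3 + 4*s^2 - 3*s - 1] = -3*s^2 + 8*s - 3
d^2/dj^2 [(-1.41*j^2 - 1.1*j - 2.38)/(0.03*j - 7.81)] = -172.528746/(2.7e-5*j^3 - 0.021087*j^2 + 5.489649*j - 476.379541)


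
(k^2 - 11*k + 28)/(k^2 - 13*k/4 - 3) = 4*(k - 7)/(4*k + 3)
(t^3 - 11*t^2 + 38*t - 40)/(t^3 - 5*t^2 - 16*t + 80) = (t - 2)/(t + 4)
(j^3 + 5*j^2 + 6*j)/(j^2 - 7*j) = (j^2 + 5*j + 6)/(j - 7)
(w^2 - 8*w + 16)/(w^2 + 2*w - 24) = (w - 4)/(w + 6)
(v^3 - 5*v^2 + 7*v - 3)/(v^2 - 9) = (v^2 - 2*v + 1)/(v + 3)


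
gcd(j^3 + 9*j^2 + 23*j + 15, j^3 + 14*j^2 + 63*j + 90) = j^2 + 8*j + 15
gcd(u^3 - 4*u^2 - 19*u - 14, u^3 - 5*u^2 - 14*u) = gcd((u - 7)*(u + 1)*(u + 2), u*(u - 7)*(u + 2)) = u^2 - 5*u - 14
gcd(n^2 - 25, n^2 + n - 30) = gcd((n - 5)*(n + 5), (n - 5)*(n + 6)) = n - 5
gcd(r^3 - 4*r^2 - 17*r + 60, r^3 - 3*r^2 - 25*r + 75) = r^2 - 8*r + 15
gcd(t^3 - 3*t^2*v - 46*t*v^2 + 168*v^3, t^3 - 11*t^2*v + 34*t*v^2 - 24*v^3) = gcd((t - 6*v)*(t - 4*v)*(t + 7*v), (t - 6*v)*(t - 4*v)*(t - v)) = t^2 - 10*t*v + 24*v^2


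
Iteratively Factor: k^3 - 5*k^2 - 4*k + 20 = (k - 2)*(k^2 - 3*k - 10) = (k - 2)*(k + 2)*(k - 5)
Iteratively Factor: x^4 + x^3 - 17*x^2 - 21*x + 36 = (x + 3)*(x^3 - 2*x^2 - 11*x + 12) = (x - 4)*(x + 3)*(x^2 + 2*x - 3) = (x - 4)*(x - 1)*(x + 3)*(x + 3)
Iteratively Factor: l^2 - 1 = (l - 1)*(l + 1)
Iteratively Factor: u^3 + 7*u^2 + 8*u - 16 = (u + 4)*(u^2 + 3*u - 4) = (u - 1)*(u + 4)*(u + 4)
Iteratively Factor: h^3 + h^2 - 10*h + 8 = (h + 4)*(h^2 - 3*h + 2) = (h - 1)*(h + 4)*(h - 2)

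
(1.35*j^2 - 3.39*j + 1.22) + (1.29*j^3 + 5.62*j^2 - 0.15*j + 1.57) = 1.29*j^3 + 6.97*j^2 - 3.54*j + 2.79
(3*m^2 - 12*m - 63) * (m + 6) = 3*m^3 + 6*m^2 - 135*m - 378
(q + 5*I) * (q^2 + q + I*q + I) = q^3 + q^2 + 6*I*q^2 - 5*q + 6*I*q - 5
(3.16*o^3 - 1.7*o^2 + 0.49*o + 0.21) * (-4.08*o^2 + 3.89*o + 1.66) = -12.8928*o^5 + 19.2284*o^4 - 3.3666*o^3 - 1.7727*o^2 + 1.6303*o + 0.3486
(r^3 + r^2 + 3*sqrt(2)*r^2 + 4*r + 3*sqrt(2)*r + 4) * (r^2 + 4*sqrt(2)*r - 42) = r^5 + r^4 + 7*sqrt(2)*r^4 - 14*r^3 + 7*sqrt(2)*r^3 - 110*sqrt(2)*r^2 - 14*r^2 - 168*r - 110*sqrt(2)*r - 168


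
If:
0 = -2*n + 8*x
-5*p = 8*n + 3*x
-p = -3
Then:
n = -12/7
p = 3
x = -3/7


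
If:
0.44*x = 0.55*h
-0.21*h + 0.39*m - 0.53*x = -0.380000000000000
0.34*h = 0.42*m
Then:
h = 0.68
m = 0.55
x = 0.85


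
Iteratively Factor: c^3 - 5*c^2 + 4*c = (c)*(c^2 - 5*c + 4) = c*(c - 4)*(c - 1)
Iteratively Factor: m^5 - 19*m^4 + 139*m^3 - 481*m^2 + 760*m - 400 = (m - 1)*(m^4 - 18*m^3 + 121*m^2 - 360*m + 400) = (m - 4)*(m - 1)*(m^3 - 14*m^2 + 65*m - 100) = (m - 4)^2*(m - 1)*(m^2 - 10*m + 25) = (m - 5)*(m - 4)^2*(m - 1)*(m - 5)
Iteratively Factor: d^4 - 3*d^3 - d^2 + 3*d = (d)*(d^3 - 3*d^2 - d + 3) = d*(d + 1)*(d^2 - 4*d + 3) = d*(d - 1)*(d + 1)*(d - 3)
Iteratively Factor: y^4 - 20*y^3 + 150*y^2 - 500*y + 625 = (y - 5)*(y^3 - 15*y^2 + 75*y - 125) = (y - 5)^2*(y^2 - 10*y + 25) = (y - 5)^3*(y - 5)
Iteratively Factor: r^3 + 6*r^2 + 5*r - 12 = (r + 3)*(r^2 + 3*r - 4) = (r + 3)*(r + 4)*(r - 1)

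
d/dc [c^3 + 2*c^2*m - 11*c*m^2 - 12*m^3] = 3*c^2 + 4*c*m - 11*m^2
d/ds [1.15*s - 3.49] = 1.15000000000000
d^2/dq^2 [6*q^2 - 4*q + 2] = 12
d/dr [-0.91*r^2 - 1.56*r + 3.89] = -1.82*r - 1.56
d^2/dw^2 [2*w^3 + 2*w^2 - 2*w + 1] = 12*w + 4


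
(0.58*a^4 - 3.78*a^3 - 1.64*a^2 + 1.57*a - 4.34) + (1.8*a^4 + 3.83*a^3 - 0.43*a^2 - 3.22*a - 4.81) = 2.38*a^4 + 0.0500000000000003*a^3 - 2.07*a^2 - 1.65*a - 9.15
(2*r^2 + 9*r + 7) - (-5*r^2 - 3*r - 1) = 7*r^2 + 12*r + 8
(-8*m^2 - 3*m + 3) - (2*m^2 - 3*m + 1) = 2 - 10*m^2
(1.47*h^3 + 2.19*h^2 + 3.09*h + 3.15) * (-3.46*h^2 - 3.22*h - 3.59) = -5.0862*h^5 - 12.3108*h^4 - 23.0205*h^3 - 28.7109*h^2 - 21.2361*h - 11.3085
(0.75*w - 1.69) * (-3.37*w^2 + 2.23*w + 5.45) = -2.5275*w^3 + 7.3678*w^2 + 0.3188*w - 9.2105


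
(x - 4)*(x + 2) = x^2 - 2*x - 8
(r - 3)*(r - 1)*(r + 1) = r^3 - 3*r^2 - r + 3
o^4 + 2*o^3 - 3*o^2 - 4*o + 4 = (o - 1)^2*(o + 2)^2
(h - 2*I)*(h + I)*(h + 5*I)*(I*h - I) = I*h^4 - 4*h^3 - I*h^3 + 4*h^2 + 7*I*h^2 - 10*h - 7*I*h + 10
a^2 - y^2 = (a - y)*(a + y)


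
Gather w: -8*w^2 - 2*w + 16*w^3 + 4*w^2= 16*w^3 - 4*w^2 - 2*w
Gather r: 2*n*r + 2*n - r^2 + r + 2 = 2*n - r^2 + r*(2*n + 1) + 2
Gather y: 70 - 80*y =70 - 80*y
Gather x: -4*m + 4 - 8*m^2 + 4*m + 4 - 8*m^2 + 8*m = -16*m^2 + 8*m + 8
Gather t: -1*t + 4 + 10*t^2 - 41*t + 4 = 10*t^2 - 42*t + 8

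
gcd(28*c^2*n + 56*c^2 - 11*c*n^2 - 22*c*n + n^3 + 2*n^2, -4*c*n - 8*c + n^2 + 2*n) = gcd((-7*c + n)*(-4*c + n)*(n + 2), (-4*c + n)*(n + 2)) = 4*c*n + 8*c - n^2 - 2*n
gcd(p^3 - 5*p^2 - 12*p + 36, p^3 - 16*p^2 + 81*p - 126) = p - 6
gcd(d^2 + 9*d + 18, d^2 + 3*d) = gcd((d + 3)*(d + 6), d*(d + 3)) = d + 3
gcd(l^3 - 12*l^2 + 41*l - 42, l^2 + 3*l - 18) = l - 3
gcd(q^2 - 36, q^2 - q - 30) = q - 6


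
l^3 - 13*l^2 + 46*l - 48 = (l - 8)*(l - 3)*(l - 2)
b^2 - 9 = (b - 3)*(b + 3)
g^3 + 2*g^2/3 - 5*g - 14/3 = (g - 7/3)*(g + 1)*(g + 2)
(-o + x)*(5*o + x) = -5*o^2 + 4*o*x + x^2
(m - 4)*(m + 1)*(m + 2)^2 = m^4 + m^3 - 12*m^2 - 28*m - 16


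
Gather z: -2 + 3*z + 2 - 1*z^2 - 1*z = -z^2 + 2*z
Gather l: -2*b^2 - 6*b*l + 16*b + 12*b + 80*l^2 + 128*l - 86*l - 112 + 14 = -2*b^2 + 28*b + 80*l^2 + l*(42 - 6*b) - 98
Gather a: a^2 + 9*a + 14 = a^2 + 9*a + 14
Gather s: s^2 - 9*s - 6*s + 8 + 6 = s^2 - 15*s + 14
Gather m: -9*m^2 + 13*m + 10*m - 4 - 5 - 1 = -9*m^2 + 23*m - 10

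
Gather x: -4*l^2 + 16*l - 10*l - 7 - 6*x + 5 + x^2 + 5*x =-4*l^2 + 6*l + x^2 - x - 2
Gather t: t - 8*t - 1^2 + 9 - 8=-7*t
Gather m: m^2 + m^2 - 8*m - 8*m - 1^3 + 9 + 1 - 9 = 2*m^2 - 16*m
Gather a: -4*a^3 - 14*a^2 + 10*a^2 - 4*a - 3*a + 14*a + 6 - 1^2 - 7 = -4*a^3 - 4*a^2 + 7*a - 2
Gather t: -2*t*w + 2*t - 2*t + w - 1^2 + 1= -2*t*w + w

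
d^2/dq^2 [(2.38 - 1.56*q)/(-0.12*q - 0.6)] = -0.293184/(0.12*q + 0.6)^3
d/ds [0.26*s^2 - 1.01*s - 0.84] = 0.52*s - 1.01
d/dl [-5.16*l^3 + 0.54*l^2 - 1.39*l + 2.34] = -15.48*l^2 + 1.08*l - 1.39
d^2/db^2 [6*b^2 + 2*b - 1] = 12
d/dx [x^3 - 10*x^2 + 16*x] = 3*x^2 - 20*x + 16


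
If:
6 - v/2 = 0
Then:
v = 12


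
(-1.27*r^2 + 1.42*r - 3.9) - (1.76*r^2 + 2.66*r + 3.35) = -3.03*r^2 - 1.24*r - 7.25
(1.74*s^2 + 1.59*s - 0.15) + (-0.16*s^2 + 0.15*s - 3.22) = 1.58*s^2 + 1.74*s - 3.37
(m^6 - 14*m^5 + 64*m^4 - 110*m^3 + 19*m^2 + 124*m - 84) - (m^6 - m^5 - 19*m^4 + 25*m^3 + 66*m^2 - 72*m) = -13*m^5 + 83*m^4 - 135*m^3 - 47*m^2 + 196*m - 84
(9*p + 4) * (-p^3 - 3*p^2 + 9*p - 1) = -9*p^4 - 31*p^3 + 69*p^2 + 27*p - 4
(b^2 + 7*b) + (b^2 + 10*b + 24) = 2*b^2 + 17*b + 24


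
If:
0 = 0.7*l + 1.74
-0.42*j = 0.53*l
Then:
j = 3.14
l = -2.49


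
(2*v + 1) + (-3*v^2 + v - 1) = -3*v^2 + 3*v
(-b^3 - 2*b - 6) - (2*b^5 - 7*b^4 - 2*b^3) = -2*b^5 + 7*b^4 + b^3 - 2*b - 6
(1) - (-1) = 2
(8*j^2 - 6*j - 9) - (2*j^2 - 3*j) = 6*j^2 - 3*j - 9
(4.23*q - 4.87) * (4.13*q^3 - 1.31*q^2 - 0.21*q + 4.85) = 17.4699*q^4 - 25.6544*q^3 + 5.4914*q^2 + 21.5382*q - 23.6195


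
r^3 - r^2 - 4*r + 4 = (r - 2)*(r - 1)*(r + 2)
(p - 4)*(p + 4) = p^2 - 16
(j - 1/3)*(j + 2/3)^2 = j^3 + j^2 - 4/27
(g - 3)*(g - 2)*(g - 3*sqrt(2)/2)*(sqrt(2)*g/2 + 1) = sqrt(2)*g^4/2 - 5*sqrt(2)*g^3/2 - g^3/2 + 3*sqrt(2)*g^2/2 + 5*g^2/2 - 3*g + 15*sqrt(2)*g/2 - 9*sqrt(2)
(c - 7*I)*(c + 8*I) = c^2 + I*c + 56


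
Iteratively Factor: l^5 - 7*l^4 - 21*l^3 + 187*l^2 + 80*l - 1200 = (l - 4)*(l^4 - 3*l^3 - 33*l^2 + 55*l + 300) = (l - 4)*(l + 3)*(l^3 - 6*l^2 - 15*l + 100) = (l - 5)*(l - 4)*(l + 3)*(l^2 - l - 20) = (l - 5)^2*(l - 4)*(l + 3)*(l + 4)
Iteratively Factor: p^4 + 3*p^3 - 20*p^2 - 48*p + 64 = (p + 4)*(p^3 - p^2 - 16*p + 16) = (p - 1)*(p + 4)*(p^2 - 16) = (p - 1)*(p + 4)^2*(p - 4)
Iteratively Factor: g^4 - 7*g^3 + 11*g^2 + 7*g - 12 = (g + 1)*(g^3 - 8*g^2 + 19*g - 12) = (g - 3)*(g + 1)*(g^2 - 5*g + 4) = (g - 3)*(g - 1)*(g + 1)*(g - 4)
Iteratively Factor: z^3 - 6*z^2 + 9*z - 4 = (z - 1)*(z^2 - 5*z + 4) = (z - 1)^2*(z - 4)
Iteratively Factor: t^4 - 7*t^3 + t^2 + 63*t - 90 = (t - 2)*(t^3 - 5*t^2 - 9*t + 45) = (t - 3)*(t - 2)*(t^2 - 2*t - 15) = (t - 5)*(t - 3)*(t - 2)*(t + 3)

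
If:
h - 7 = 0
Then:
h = 7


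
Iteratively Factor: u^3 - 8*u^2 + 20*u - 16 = (u - 2)*(u^2 - 6*u + 8) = (u - 4)*(u - 2)*(u - 2)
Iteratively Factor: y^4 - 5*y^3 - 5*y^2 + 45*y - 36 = (y + 3)*(y^3 - 8*y^2 + 19*y - 12) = (y - 1)*(y + 3)*(y^2 - 7*y + 12) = (y - 4)*(y - 1)*(y + 3)*(y - 3)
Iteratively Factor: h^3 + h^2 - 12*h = (h + 4)*(h^2 - 3*h) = h*(h + 4)*(h - 3)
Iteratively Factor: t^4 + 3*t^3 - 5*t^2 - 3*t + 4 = (t + 1)*(t^3 + 2*t^2 - 7*t + 4) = (t - 1)*(t + 1)*(t^2 + 3*t - 4) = (t - 1)*(t + 1)*(t + 4)*(t - 1)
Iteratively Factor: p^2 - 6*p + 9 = (p - 3)*(p - 3)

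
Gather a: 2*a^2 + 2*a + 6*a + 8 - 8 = 2*a^2 + 8*a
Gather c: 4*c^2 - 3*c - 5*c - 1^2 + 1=4*c^2 - 8*c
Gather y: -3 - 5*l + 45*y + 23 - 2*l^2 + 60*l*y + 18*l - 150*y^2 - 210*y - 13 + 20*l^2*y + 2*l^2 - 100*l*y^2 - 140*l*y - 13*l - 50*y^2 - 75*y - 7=y^2*(-100*l - 200) + y*(20*l^2 - 80*l - 240)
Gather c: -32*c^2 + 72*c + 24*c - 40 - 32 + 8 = -32*c^2 + 96*c - 64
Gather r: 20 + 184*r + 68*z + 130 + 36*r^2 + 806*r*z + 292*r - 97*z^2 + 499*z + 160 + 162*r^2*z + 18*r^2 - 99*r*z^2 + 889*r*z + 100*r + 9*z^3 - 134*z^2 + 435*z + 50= r^2*(162*z + 54) + r*(-99*z^2 + 1695*z + 576) + 9*z^3 - 231*z^2 + 1002*z + 360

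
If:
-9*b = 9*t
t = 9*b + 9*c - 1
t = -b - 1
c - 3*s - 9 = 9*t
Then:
No Solution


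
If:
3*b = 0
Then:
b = 0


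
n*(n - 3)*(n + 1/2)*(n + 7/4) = n^4 - 3*n^3/4 - 47*n^2/8 - 21*n/8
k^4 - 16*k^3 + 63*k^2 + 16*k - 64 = (k - 8)^2*(k - 1)*(k + 1)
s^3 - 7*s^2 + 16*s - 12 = (s - 3)*(s - 2)^2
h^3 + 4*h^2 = h^2*(h + 4)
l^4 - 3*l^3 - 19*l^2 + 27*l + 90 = (l - 5)*(l - 3)*(l + 2)*(l + 3)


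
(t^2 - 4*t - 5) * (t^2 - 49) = t^4 - 4*t^3 - 54*t^2 + 196*t + 245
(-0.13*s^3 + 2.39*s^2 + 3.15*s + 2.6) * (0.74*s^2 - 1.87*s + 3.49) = -0.0962*s^5 + 2.0117*s^4 - 2.592*s^3 + 4.3746*s^2 + 6.1315*s + 9.074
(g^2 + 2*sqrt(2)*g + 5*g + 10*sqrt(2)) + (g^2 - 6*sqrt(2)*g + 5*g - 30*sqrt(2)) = 2*g^2 - 4*sqrt(2)*g + 10*g - 20*sqrt(2)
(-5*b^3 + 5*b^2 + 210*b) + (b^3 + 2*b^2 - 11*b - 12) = -4*b^3 + 7*b^2 + 199*b - 12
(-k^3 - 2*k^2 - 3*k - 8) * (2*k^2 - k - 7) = -2*k^5 - 3*k^4 + 3*k^3 + k^2 + 29*k + 56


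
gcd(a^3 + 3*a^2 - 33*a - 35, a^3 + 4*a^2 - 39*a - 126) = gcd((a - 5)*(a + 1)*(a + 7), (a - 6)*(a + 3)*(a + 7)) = a + 7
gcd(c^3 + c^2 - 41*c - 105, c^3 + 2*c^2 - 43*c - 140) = c^2 - 2*c - 35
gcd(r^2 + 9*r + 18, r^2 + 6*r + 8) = 1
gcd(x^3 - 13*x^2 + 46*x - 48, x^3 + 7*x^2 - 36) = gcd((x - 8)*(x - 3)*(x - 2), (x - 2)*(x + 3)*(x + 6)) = x - 2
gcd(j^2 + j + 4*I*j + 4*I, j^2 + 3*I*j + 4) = j + 4*I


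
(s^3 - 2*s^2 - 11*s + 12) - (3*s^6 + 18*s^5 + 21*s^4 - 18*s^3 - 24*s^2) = -3*s^6 - 18*s^5 - 21*s^4 + 19*s^3 + 22*s^2 - 11*s + 12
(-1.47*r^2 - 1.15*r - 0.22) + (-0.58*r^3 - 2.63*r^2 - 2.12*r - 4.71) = -0.58*r^3 - 4.1*r^2 - 3.27*r - 4.93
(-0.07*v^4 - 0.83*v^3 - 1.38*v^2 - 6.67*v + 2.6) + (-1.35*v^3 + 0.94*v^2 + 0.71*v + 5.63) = -0.07*v^4 - 2.18*v^3 - 0.44*v^2 - 5.96*v + 8.23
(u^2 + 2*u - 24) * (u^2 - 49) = u^4 + 2*u^3 - 73*u^2 - 98*u + 1176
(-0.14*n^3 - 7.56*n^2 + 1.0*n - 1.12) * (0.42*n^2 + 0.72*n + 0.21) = -0.0588*n^5 - 3.276*n^4 - 5.0526*n^3 - 1.338*n^2 - 0.5964*n - 0.2352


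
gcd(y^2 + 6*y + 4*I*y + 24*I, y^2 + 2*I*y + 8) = y + 4*I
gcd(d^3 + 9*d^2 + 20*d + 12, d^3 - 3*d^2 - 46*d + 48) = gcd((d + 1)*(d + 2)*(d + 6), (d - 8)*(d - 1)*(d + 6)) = d + 6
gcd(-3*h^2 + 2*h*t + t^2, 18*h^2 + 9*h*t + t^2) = 3*h + t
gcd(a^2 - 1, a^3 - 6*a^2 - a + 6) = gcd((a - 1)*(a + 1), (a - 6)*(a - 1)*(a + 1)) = a^2 - 1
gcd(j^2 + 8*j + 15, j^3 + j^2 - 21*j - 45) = j + 3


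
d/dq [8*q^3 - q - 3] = 24*q^2 - 1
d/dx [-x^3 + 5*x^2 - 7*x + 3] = -3*x^2 + 10*x - 7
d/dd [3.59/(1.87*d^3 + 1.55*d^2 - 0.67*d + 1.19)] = (-20.1399*d^2 - 11.129*d + 2.4053)/(1.87*d^3 + 1.55*d^2 - 0.67*d + 1.19)^2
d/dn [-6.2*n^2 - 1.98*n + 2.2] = -12.4*n - 1.98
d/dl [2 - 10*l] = -10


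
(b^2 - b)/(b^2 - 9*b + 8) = b/(b - 8)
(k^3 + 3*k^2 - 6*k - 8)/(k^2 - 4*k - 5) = (k^2 + 2*k - 8)/(k - 5)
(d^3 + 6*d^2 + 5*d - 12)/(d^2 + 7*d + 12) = d - 1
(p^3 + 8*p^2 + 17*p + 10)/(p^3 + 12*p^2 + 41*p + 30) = (p + 2)/(p + 6)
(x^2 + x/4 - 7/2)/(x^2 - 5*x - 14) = (x - 7/4)/(x - 7)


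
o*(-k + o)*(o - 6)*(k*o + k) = -k^2*o^3 + 5*k^2*o^2 + 6*k^2*o + k*o^4 - 5*k*o^3 - 6*k*o^2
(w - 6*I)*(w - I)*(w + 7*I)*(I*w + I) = I*w^4 + I*w^3 + 43*I*w^2 + 42*w + 43*I*w + 42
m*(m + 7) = m^2 + 7*m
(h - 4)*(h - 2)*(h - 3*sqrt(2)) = h^3 - 6*h^2 - 3*sqrt(2)*h^2 + 8*h + 18*sqrt(2)*h - 24*sqrt(2)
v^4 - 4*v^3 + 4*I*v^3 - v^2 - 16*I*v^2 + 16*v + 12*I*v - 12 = (v - 3)*(v - 1)*(v + 2*I)^2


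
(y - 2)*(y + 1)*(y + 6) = y^3 + 5*y^2 - 8*y - 12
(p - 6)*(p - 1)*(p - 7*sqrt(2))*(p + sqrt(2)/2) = p^4 - 13*sqrt(2)*p^3/2 - 7*p^3 - p^2 + 91*sqrt(2)*p^2/2 - 39*sqrt(2)*p + 49*p - 42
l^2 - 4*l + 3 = (l - 3)*(l - 1)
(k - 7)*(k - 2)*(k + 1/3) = k^3 - 26*k^2/3 + 11*k + 14/3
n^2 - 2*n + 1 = (n - 1)^2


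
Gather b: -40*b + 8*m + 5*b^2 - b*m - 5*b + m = 5*b^2 + b*(-m - 45) + 9*m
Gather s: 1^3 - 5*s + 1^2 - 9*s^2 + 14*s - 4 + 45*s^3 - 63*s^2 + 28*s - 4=45*s^3 - 72*s^2 + 37*s - 6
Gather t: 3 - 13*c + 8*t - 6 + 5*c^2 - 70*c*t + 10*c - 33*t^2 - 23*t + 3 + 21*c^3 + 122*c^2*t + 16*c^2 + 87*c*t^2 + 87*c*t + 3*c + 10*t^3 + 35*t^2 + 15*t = 21*c^3 + 21*c^2 + 10*t^3 + t^2*(87*c + 2) + t*(122*c^2 + 17*c)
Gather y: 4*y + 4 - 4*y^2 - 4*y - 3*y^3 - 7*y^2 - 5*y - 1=-3*y^3 - 11*y^2 - 5*y + 3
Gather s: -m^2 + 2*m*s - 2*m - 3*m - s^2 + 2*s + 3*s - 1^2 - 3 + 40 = -m^2 - 5*m - s^2 + s*(2*m + 5) + 36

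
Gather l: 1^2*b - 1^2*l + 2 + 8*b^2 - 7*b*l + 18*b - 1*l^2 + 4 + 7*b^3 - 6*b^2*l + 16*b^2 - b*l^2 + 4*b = 7*b^3 + 24*b^2 + 23*b + l^2*(-b - 1) + l*(-6*b^2 - 7*b - 1) + 6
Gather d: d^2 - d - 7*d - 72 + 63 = d^2 - 8*d - 9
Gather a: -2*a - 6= -2*a - 6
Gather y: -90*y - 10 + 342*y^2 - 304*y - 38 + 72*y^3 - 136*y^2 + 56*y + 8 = 72*y^3 + 206*y^2 - 338*y - 40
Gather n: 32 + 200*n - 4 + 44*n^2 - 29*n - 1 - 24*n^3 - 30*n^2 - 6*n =-24*n^3 + 14*n^2 + 165*n + 27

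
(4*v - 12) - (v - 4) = 3*v - 8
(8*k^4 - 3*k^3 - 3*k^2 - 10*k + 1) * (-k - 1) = -8*k^5 - 5*k^4 + 6*k^3 + 13*k^2 + 9*k - 1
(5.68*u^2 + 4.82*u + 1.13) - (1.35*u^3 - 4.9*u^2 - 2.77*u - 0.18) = -1.35*u^3 + 10.58*u^2 + 7.59*u + 1.31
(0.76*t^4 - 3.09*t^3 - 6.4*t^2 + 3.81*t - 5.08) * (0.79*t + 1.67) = 0.6004*t^5 - 1.1719*t^4 - 10.2163*t^3 - 7.6781*t^2 + 2.3495*t - 8.4836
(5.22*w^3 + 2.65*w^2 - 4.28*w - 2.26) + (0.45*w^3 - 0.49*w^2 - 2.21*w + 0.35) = 5.67*w^3 + 2.16*w^2 - 6.49*w - 1.91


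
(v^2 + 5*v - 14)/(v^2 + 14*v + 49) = (v - 2)/(v + 7)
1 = 1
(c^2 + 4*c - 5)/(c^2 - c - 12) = (-c^2 - 4*c + 5)/(-c^2 + c + 12)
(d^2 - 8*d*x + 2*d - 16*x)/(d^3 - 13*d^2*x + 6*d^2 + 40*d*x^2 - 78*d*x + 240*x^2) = (-d - 2)/(-d^2 + 5*d*x - 6*d + 30*x)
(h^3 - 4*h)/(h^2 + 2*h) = h - 2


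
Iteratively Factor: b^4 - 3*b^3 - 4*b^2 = (b)*(b^3 - 3*b^2 - 4*b) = b*(b + 1)*(b^2 - 4*b) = b^2*(b + 1)*(b - 4)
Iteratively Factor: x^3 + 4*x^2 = (x)*(x^2 + 4*x) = x^2*(x + 4)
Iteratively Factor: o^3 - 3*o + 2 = (o + 2)*(o^2 - 2*o + 1) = (o - 1)*(o + 2)*(o - 1)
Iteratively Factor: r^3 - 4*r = (r - 2)*(r^2 + 2*r) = (r - 2)*(r + 2)*(r)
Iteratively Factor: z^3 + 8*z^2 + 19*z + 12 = (z + 1)*(z^2 + 7*z + 12) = (z + 1)*(z + 4)*(z + 3)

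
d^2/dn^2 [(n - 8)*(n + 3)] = 2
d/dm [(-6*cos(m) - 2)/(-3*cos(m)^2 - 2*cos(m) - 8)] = 2*(-9*sin(m)^2 + 6*cos(m) - 13)*sin(m)/(3*cos(m)^2 + 2*cos(m) + 8)^2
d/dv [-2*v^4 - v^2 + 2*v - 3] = -8*v^3 - 2*v + 2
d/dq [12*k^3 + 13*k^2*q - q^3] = 13*k^2 - 3*q^2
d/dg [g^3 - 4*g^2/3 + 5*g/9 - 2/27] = 3*g^2 - 8*g/3 + 5/9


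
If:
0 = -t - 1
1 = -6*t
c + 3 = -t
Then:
No Solution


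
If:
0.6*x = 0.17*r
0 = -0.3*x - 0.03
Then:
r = -0.35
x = -0.10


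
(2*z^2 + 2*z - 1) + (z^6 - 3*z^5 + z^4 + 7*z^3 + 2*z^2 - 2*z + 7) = z^6 - 3*z^5 + z^4 + 7*z^3 + 4*z^2 + 6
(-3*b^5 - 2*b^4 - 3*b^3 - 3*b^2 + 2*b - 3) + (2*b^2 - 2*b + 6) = -3*b^5 - 2*b^4 - 3*b^3 - b^2 + 3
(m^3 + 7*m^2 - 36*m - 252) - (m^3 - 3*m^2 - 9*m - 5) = 10*m^2 - 27*m - 247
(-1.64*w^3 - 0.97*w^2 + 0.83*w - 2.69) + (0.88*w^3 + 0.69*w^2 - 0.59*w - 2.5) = -0.76*w^3 - 0.28*w^2 + 0.24*w - 5.19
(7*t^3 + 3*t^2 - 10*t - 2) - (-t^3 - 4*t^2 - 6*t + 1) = 8*t^3 + 7*t^2 - 4*t - 3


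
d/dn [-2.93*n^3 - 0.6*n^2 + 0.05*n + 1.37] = -8.79*n^2 - 1.2*n + 0.05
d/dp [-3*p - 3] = -3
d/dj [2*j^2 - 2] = 4*j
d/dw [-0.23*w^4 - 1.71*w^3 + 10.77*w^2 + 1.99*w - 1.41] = -0.92*w^3 - 5.13*w^2 + 21.54*w + 1.99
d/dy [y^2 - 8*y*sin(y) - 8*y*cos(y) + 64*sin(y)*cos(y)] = -8*sqrt(2)*y*cos(y + pi/4) + 2*y - 8*sqrt(2)*sin(y + pi/4) + 64*cos(2*y)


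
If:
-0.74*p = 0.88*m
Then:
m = -0.840909090909091*p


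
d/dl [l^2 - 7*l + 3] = 2*l - 7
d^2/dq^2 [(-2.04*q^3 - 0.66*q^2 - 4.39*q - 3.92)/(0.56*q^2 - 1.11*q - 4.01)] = (1.77635683940025e-15*q^5 - 17.762936*q^3 - 70.749912*q^2 - 241.349496*q - 9.410242)/(0.175616*q^6 - 1.044288*q^5 - 1.70268*q^4 + 13.588065*q^3 + 12.192405*q^2 - 53.546733*q - 64.481201)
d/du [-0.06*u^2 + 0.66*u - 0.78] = 0.66 - 0.12*u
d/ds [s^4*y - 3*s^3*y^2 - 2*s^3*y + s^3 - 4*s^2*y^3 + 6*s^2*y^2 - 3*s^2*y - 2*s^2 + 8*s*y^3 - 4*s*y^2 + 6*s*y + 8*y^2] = 4*s^3*y - 9*s^2*y^2 - 6*s^2*y + 3*s^2 - 8*s*y^3 + 12*s*y^2 - 6*s*y - 4*s + 8*y^3 - 4*y^2 + 6*y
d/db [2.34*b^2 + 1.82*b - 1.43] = 4.68*b + 1.82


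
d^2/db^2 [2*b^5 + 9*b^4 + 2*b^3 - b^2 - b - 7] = 40*b^3 + 108*b^2 + 12*b - 2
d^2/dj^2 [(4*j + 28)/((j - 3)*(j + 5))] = 8*(j^3 + 21*j^2 + 87*j + 163)/(j^6 + 6*j^5 - 33*j^4 - 172*j^3 + 495*j^2 + 1350*j - 3375)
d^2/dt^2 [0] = 0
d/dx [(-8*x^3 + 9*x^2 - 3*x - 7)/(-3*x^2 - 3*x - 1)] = 6*(4*x^4 + 8*x^3 - 2*x^2 - 10*x - 3)/(9*x^4 + 18*x^3 + 15*x^2 + 6*x + 1)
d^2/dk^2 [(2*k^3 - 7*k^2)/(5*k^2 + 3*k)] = 246/(125*k^3 + 225*k^2 + 135*k + 27)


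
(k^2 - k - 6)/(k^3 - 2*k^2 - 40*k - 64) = (k - 3)/(k^2 - 4*k - 32)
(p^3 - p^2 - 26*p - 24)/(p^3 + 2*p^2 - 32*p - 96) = (p + 1)/(p + 4)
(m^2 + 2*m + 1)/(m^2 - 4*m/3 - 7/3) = 3*(m + 1)/(3*m - 7)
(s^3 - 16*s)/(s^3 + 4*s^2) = (s - 4)/s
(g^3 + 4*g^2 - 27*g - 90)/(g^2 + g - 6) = (g^2 + g - 30)/(g - 2)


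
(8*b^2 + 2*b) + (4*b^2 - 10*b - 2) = 12*b^2 - 8*b - 2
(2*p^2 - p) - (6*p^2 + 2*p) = -4*p^2 - 3*p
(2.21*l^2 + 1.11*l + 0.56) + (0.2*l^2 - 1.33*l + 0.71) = 2.41*l^2 - 0.22*l + 1.27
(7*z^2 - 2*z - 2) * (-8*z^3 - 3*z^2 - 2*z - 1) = -56*z^5 - 5*z^4 + 8*z^3 + 3*z^2 + 6*z + 2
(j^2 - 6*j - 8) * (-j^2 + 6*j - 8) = -j^4 + 12*j^3 - 36*j^2 + 64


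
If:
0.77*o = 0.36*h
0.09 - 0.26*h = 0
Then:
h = 0.35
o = 0.16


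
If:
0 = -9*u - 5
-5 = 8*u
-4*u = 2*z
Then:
No Solution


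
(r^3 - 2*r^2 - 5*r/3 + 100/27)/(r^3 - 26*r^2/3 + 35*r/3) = (r^2 - r/3 - 20/9)/(r*(r - 7))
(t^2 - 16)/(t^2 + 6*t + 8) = (t - 4)/(t + 2)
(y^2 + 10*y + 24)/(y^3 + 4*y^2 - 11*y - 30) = (y^2 + 10*y + 24)/(y^3 + 4*y^2 - 11*y - 30)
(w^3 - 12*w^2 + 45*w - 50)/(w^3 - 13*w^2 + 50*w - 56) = (w^2 - 10*w + 25)/(w^2 - 11*w + 28)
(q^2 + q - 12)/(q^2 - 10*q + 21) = (q + 4)/(q - 7)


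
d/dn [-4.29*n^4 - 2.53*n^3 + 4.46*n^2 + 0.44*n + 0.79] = -17.16*n^3 - 7.59*n^2 + 8.92*n + 0.44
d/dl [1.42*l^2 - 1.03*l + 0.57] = 2.84*l - 1.03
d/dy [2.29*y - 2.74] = 2.29000000000000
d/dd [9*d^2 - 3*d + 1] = 18*d - 3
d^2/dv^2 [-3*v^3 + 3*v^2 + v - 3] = 6 - 18*v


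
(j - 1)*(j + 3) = j^2 + 2*j - 3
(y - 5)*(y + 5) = y^2 - 25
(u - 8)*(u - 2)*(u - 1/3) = u^3 - 31*u^2/3 + 58*u/3 - 16/3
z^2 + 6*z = z*(z + 6)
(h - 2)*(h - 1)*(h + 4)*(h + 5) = h^4 + 6*h^3 - 5*h^2 - 42*h + 40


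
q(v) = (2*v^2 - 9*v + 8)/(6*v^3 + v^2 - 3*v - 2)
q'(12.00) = 0.00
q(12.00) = 0.02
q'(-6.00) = -0.03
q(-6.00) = -0.11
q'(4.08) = 0.01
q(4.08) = 0.01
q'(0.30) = 3.56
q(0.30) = -2.07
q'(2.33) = 0.04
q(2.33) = -0.03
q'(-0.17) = 18.66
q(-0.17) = -6.43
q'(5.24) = 0.00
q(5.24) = 0.02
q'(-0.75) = -23.25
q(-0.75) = -9.24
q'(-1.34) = -4.23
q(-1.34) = -2.23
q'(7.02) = 0.00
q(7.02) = 0.02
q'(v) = (4*v - 9)/(6*v^3 + v^2 - 3*v - 2) + (-18*v^2 - 2*v + 3)*(2*v^2 - 9*v + 8)/(6*v^3 + v^2 - 3*v - 2)^2 = 3*(-4*v^4 + 36*v^3 - 47*v^2 - 8*v + 14)/(36*v^6 + 12*v^5 - 35*v^4 - 30*v^3 + 5*v^2 + 12*v + 4)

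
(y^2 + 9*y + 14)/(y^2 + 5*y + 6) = (y + 7)/(y + 3)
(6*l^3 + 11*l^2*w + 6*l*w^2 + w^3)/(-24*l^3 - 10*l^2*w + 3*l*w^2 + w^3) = (3*l^2 + 4*l*w + w^2)/(-12*l^2 + l*w + w^2)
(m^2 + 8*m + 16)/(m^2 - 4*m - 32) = (m + 4)/(m - 8)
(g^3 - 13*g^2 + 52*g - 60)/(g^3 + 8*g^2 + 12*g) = (g^3 - 13*g^2 + 52*g - 60)/(g*(g^2 + 8*g + 12))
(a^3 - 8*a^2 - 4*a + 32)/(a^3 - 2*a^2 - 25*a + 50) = (a^2 - 6*a - 16)/(a^2 - 25)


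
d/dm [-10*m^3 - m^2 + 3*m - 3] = -30*m^2 - 2*m + 3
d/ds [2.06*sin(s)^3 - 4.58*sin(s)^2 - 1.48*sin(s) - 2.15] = (6.18*sin(s)^2 - 9.16*sin(s) - 1.48)*cos(s)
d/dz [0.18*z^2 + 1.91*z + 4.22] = 0.36*z + 1.91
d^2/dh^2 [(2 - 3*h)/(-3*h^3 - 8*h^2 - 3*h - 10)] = 2*(81*h^5 + 108*h^4 - 219*h^3 - 978*h^2 - 684*h + 52)/(27*h^9 + 216*h^8 + 657*h^7 + 1214*h^6 + 2097*h^5 + 2676*h^4 + 2367*h^3 + 2670*h^2 + 900*h + 1000)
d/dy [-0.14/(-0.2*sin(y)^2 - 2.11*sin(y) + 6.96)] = -(0.056*sin(y) + 0.2954)*cos(y)/(0.2*sin(y)^2 + 2.11*sin(y) - 6.96)^2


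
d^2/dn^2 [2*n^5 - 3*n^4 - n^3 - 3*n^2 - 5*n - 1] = 40*n^3 - 36*n^2 - 6*n - 6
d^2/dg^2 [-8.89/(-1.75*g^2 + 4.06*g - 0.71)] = (-54.45125*g^2 + 126.3269*g + 8.89*(3.5*g - 4.06)*(7.0*g - 8.12) - 22.09165)/(1.75*g^2 - 4.06*g + 0.71)^3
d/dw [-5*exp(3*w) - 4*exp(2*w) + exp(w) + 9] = (-15*exp(2*w) - 8*exp(w) + 1)*exp(w)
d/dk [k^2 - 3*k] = 2*k - 3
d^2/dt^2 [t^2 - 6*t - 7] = 2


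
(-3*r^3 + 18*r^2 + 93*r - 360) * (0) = 0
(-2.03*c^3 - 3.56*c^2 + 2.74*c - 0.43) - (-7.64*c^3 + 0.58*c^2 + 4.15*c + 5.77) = 5.61*c^3 - 4.14*c^2 - 1.41*c - 6.2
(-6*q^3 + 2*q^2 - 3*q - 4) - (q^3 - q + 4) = -7*q^3 + 2*q^2 - 2*q - 8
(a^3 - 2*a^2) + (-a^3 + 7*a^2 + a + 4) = 5*a^2 + a + 4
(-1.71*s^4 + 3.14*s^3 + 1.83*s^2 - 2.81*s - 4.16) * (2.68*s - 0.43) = -4.5828*s^5 + 9.1505*s^4 + 3.5542*s^3 - 8.3177*s^2 - 9.9405*s + 1.7888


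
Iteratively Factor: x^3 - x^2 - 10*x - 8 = (x - 4)*(x^2 + 3*x + 2) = (x - 4)*(x + 2)*(x + 1)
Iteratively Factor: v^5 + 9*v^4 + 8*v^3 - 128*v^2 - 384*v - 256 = (v + 1)*(v^4 + 8*v^3 - 128*v - 256) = (v - 4)*(v + 1)*(v^3 + 12*v^2 + 48*v + 64) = (v - 4)*(v + 1)*(v + 4)*(v^2 + 8*v + 16) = (v - 4)*(v + 1)*(v + 4)^2*(v + 4)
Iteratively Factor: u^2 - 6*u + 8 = (u - 2)*(u - 4)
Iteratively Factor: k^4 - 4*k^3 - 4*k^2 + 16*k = (k + 2)*(k^3 - 6*k^2 + 8*k) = (k - 4)*(k + 2)*(k^2 - 2*k) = k*(k - 4)*(k + 2)*(k - 2)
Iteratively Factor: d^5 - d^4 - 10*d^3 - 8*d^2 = (d + 1)*(d^4 - 2*d^3 - 8*d^2) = (d - 4)*(d + 1)*(d^3 + 2*d^2) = (d - 4)*(d + 1)*(d + 2)*(d^2) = d*(d - 4)*(d + 1)*(d + 2)*(d)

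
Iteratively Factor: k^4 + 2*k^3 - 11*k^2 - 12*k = (k)*(k^3 + 2*k^2 - 11*k - 12) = k*(k + 4)*(k^2 - 2*k - 3) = k*(k - 3)*(k + 4)*(k + 1)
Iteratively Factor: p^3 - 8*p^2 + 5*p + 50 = (p - 5)*(p^2 - 3*p - 10) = (p - 5)^2*(p + 2)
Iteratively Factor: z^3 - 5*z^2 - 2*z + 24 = (z - 4)*(z^2 - z - 6) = (z - 4)*(z - 3)*(z + 2)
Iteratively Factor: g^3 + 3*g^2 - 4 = (g + 2)*(g^2 + g - 2) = (g - 1)*(g + 2)*(g + 2)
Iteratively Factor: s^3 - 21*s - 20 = (s + 1)*(s^2 - s - 20) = (s + 1)*(s + 4)*(s - 5)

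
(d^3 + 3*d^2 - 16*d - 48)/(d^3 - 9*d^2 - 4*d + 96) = (d + 4)/(d - 8)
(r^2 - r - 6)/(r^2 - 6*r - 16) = (r - 3)/(r - 8)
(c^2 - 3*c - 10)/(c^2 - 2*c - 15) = (c + 2)/(c + 3)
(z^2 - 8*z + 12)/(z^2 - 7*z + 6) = (z - 2)/(z - 1)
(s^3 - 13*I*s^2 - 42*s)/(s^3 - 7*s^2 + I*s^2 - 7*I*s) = (s^2 - 13*I*s - 42)/(s^2 + s*(-7 + I) - 7*I)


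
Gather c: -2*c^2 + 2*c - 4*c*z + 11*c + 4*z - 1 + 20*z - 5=-2*c^2 + c*(13 - 4*z) + 24*z - 6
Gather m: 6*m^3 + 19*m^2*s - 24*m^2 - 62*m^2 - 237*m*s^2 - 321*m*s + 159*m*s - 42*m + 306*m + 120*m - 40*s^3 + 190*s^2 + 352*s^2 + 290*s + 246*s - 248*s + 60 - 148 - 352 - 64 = 6*m^3 + m^2*(19*s - 86) + m*(-237*s^2 - 162*s + 384) - 40*s^3 + 542*s^2 + 288*s - 504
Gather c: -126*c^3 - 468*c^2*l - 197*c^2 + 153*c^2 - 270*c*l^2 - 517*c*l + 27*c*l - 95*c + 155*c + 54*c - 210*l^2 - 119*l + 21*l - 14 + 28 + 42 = -126*c^3 + c^2*(-468*l - 44) + c*(-270*l^2 - 490*l + 114) - 210*l^2 - 98*l + 56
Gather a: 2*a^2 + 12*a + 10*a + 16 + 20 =2*a^2 + 22*a + 36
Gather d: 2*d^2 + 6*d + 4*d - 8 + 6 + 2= 2*d^2 + 10*d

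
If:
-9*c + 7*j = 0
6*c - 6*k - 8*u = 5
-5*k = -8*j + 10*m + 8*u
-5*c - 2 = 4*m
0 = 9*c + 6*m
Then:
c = 2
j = 18/7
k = -305/7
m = -3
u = 1879/56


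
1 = 1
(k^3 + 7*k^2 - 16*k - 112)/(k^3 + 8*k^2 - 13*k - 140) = (k + 4)/(k + 5)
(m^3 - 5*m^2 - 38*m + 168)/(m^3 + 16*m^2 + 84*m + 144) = (m^2 - 11*m + 28)/(m^2 + 10*m + 24)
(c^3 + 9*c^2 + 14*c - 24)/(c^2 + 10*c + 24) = c - 1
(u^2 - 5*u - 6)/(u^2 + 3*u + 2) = (u - 6)/(u + 2)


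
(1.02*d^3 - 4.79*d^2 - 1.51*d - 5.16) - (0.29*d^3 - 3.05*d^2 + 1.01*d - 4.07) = 0.73*d^3 - 1.74*d^2 - 2.52*d - 1.09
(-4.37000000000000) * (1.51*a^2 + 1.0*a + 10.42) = -6.5987*a^2 - 4.37*a - 45.5354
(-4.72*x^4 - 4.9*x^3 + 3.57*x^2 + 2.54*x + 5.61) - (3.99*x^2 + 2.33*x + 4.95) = -4.72*x^4 - 4.9*x^3 - 0.42*x^2 + 0.21*x + 0.66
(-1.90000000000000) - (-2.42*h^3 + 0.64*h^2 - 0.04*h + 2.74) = 2.42*h^3 - 0.64*h^2 + 0.04*h - 4.64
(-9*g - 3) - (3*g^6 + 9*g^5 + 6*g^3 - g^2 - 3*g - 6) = -3*g^6 - 9*g^5 - 6*g^3 + g^2 - 6*g + 3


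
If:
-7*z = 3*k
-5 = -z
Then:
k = -35/3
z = 5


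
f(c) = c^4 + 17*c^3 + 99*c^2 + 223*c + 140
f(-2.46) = -25.93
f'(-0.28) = 171.47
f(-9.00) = 320.00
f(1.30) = 637.42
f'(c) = 4*c^3 + 51*c^2 + 198*c + 223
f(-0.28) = 84.95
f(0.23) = 196.74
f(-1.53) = -24.85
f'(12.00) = 16855.00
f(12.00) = 67184.00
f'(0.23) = 271.29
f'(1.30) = 575.38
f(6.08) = 10342.88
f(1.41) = 702.86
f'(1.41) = 614.79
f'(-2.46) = -15.00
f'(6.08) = 4211.15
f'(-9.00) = -344.00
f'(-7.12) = -45.12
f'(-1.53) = 25.12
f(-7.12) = 4.86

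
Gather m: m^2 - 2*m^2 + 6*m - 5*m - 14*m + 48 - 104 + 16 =-m^2 - 13*m - 40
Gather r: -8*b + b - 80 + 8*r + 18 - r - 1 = -7*b + 7*r - 63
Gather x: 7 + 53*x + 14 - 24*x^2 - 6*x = -24*x^2 + 47*x + 21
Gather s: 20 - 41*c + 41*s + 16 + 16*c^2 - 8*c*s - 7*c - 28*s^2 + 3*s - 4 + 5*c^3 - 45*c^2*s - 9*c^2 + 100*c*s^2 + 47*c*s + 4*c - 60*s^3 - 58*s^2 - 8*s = 5*c^3 + 7*c^2 - 44*c - 60*s^3 + s^2*(100*c - 86) + s*(-45*c^2 + 39*c + 36) + 32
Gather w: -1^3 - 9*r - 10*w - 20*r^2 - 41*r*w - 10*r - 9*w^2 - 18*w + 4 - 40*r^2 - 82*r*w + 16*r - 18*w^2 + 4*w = -60*r^2 - 3*r - 27*w^2 + w*(-123*r - 24) + 3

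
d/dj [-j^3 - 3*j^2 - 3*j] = -3*j^2 - 6*j - 3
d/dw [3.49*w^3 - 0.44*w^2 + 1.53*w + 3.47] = 10.47*w^2 - 0.88*w + 1.53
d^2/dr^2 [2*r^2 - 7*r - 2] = 4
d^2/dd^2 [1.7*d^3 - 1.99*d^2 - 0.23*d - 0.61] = 10.2*d - 3.98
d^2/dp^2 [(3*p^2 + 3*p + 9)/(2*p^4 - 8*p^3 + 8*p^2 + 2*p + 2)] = 3*(3*p^8 - 6*p^7 + 10*p^6 - 126*p^5 + 345*p^4 - 344*p^3 + 102*p^2 + 60*p - 9)/(p^12 - 12*p^11 + 60*p^10 - 157*p^9 + 219*p^8 - 144*p^7 + 43*p^6 - 54*p^5 + 39*p^4 + 13*p^3 + 15*p^2 + 3*p + 1)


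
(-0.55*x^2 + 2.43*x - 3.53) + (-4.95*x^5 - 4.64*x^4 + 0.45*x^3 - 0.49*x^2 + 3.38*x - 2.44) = -4.95*x^5 - 4.64*x^4 + 0.45*x^3 - 1.04*x^2 + 5.81*x - 5.97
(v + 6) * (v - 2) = v^2 + 4*v - 12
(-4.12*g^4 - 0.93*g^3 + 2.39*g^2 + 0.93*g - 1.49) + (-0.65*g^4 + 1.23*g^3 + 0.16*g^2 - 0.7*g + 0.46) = -4.77*g^4 + 0.3*g^3 + 2.55*g^2 + 0.23*g - 1.03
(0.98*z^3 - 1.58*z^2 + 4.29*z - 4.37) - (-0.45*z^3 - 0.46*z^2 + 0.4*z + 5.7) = 1.43*z^3 - 1.12*z^2 + 3.89*z - 10.07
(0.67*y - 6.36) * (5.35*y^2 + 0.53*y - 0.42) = 3.5845*y^3 - 33.6709*y^2 - 3.6522*y + 2.6712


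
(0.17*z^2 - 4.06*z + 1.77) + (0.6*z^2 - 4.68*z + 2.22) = 0.77*z^2 - 8.74*z + 3.99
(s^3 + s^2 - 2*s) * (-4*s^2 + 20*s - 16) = -4*s^5 + 16*s^4 + 12*s^3 - 56*s^2 + 32*s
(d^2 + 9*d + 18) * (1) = d^2 + 9*d + 18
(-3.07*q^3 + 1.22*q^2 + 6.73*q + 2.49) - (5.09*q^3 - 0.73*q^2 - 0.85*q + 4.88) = -8.16*q^3 + 1.95*q^2 + 7.58*q - 2.39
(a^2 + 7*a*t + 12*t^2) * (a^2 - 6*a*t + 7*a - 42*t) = a^4 + a^3*t + 7*a^3 - 30*a^2*t^2 + 7*a^2*t - 72*a*t^3 - 210*a*t^2 - 504*t^3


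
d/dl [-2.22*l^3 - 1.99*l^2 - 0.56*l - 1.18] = -6.66*l^2 - 3.98*l - 0.56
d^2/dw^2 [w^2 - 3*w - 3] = 2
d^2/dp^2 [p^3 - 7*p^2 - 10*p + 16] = 6*p - 14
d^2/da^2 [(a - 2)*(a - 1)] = 2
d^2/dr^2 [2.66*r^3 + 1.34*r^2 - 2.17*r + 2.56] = 15.96*r + 2.68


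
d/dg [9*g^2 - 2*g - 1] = 18*g - 2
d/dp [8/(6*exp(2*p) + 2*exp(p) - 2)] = (-24*exp(p) - 4)*exp(p)/(3*exp(2*p) + exp(p) - 1)^2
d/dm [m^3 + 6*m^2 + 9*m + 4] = 3*m^2 + 12*m + 9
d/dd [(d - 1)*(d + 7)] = 2*d + 6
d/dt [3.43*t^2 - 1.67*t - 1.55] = 6.86*t - 1.67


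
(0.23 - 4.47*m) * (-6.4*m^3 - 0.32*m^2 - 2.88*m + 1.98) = 28.608*m^4 - 0.0416000000000003*m^3 + 12.8*m^2 - 9.513*m + 0.4554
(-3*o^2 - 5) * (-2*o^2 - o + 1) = 6*o^4 + 3*o^3 + 7*o^2 + 5*o - 5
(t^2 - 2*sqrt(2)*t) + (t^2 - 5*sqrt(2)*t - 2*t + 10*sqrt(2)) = 2*t^2 - 7*sqrt(2)*t - 2*t + 10*sqrt(2)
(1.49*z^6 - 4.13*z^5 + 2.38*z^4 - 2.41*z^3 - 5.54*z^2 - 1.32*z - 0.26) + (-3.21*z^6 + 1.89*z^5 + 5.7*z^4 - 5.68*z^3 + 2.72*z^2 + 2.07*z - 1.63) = -1.72*z^6 - 2.24*z^5 + 8.08*z^4 - 8.09*z^3 - 2.82*z^2 + 0.75*z - 1.89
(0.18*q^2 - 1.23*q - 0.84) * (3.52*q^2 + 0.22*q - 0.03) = 0.6336*q^4 - 4.29*q^3 - 3.2328*q^2 - 0.1479*q + 0.0252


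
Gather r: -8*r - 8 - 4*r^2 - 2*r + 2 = -4*r^2 - 10*r - 6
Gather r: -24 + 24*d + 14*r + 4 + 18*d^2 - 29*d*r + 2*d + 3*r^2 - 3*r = 18*d^2 + 26*d + 3*r^2 + r*(11 - 29*d) - 20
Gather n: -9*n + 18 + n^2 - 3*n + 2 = n^2 - 12*n + 20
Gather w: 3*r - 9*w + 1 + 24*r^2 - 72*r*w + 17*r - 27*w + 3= 24*r^2 + 20*r + w*(-72*r - 36) + 4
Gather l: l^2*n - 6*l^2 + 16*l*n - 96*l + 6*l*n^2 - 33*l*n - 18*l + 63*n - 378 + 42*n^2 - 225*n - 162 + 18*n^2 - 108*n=l^2*(n - 6) + l*(6*n^2 - 17*n - 114) + 60*n^2 - 270*n - 540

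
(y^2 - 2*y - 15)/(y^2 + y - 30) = (y + 3)/(y + 6)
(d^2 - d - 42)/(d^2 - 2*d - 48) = (d - 7)/(d - 8)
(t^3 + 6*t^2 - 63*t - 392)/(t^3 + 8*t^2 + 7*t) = (t^2 - t - 56)/(t*(t + 1))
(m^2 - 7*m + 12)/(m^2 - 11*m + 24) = (m - 4)/(m - 8)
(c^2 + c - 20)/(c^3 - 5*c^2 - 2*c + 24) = (c + 5)/(c^2 - c - 6)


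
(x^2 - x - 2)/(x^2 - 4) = (x + 1)/(x + 2)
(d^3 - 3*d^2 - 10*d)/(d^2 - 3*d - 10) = d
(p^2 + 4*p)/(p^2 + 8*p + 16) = p/(p + 4)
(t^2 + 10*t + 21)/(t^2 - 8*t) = (t^2 + 10*t + 21)/(t*(t - 8))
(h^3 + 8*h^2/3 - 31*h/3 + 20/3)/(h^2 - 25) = (3*h^2 - 7*h + 4)/(3*(h - 5))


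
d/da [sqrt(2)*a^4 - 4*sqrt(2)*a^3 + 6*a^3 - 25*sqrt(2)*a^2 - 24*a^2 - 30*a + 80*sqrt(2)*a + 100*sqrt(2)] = 4*sqrt(2)*a^3 - 12*sqrt(2)*a^2 + 18*a^2 - 50*sqrt(2)*a - 48*a - 30 + 80*sqrt(2)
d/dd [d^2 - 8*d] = 2*d - 8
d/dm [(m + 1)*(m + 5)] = 2*m + 6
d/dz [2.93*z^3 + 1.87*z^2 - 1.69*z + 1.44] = 8.79*z^2 + 3.74*z - 1.69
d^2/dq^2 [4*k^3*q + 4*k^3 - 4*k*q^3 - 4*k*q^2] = 8*k*(-3*q - 1)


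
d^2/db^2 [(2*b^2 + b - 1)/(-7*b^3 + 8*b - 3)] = 2*(-98*b^6 - 147*b^5 - 42*b^4 + 238*b^3 - 42*b^2 - 63*b + 22)/(343*b^9 - 1176*b^7 + 441*b^6 + 1344*b^5 - 1008*b^4 - 323*b^3 + 576*b^2 - 216*b + 27)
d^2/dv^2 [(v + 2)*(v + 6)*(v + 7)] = 6*v + 30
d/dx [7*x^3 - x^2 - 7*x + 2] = 21*x^2 - 2*x - 7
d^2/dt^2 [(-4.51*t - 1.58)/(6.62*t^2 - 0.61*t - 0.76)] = ((4.51*t + 1.58)*(13.24*t - 0.61)*(26.48*t - 1.22) + (179.1372*t + 15.417)*(-6.62*t^2 + 0.61*t + 0.76))/(-6.62*t^2 + 0.61*t + 0.76)^3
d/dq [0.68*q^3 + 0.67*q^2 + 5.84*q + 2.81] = 2.04*q^2 + 1.34*q + 5.84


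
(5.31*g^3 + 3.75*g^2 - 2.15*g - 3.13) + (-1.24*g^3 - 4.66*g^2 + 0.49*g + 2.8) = 4.07*g^3 - 0.91*g^2 - 1.66*g - 0.33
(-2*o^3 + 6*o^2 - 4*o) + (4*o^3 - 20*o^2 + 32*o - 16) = 2*o^3 - 14*o^2 + 28*o - 16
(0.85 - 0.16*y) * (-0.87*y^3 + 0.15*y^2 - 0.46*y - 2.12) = 0.1392*y^4 - 0.7635*y^3 + 0.2011*y^2 - 0.0518*y - 1.802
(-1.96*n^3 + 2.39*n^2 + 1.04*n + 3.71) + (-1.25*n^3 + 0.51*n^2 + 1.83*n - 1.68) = -3.21*n^3 + 2.9*n^2 + 2.87*n + 2.03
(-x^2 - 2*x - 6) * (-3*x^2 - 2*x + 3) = 3*x^4 + 8*x^3 + 19*x^2 + 6*x - 18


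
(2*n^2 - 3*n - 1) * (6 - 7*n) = -14*n^3 + 33*n^2 - 11*n - 6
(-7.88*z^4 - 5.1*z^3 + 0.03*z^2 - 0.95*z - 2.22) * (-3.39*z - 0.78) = 26.7132*z^5 + 23.4354*z^4 + 3.8763*z^3 + 3.1971*z^2 + 8.2668*z + 1.7316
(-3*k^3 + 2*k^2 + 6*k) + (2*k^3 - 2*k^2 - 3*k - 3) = -k^3 + 3*k - 3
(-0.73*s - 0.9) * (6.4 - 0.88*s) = 0.6424*s^2 - 3.88*s - 5.76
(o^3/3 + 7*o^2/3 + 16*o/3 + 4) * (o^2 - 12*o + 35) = o^5/3 - 5*o^4/3 - 11*o^3 + 65*o^2/3 + 416*o/3 + 140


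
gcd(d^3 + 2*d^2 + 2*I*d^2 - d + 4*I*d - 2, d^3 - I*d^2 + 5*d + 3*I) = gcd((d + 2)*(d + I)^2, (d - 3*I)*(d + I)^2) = d^2 + 2*I*d - 1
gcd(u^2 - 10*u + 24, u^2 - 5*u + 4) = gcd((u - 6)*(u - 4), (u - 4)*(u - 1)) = u - 4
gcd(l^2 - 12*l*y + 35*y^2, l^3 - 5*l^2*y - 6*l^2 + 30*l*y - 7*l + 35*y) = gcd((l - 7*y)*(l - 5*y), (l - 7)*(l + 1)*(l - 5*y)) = -l + 5*y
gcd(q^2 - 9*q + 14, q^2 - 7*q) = q - 7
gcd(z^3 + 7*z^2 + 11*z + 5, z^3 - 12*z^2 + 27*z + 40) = z + 1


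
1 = 1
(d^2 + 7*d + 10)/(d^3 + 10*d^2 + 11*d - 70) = (d + 2)/(d^2 + 5*d - 14)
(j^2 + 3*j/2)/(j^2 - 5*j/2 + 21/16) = 8*j*(2*j + 3)/(16*j^2 - 40*j + 21)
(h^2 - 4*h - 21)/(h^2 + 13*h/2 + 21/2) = 2*(h - 7)/(2*h + 7)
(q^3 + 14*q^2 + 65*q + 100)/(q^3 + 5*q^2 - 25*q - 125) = (q + 4)/(q - 5)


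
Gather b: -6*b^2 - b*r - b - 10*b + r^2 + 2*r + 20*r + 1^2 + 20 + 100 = -6*b^2 + b*(-r - 11) + r^2 + 22*r + 121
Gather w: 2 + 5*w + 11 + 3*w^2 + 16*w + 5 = 3*w^2 + 21*w + 18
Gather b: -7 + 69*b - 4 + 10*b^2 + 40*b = 10*b^2 + 109*b - 11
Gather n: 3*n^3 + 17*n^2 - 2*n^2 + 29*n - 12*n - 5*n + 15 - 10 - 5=3*n^3 + 15*n^2 + 12*n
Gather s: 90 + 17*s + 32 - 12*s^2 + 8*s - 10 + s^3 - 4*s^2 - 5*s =s^3 - 16*s^2 + 20*s + 112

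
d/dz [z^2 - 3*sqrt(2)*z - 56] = 2*z - 3*sqrt(2)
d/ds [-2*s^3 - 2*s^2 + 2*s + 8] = -6*s^2 - 4*s + 2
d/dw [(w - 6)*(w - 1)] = 2*w - 7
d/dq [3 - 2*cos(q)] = 2*sin(q)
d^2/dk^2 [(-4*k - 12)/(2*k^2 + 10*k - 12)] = 4*(-(k + 3)*(2*k + 5)^2 + (3*k + 8)*(k^2 + 5*k - 6))/(k^2 + 5*k - 6)^3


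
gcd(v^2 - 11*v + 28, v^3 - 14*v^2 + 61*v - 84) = v^2 - 11*v + 28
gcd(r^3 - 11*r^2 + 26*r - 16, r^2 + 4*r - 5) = r - 1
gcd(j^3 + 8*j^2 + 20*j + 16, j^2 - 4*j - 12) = j + 2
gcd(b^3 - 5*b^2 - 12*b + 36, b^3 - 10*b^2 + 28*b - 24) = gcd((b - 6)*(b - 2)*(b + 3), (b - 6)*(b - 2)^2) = b^2 - 8*b + 12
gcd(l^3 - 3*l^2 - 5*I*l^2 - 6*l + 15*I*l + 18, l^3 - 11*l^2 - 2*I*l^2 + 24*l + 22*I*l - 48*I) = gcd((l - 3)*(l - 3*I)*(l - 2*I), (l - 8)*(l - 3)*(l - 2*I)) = l^2 + l*(-3 - 2*I) + 6*I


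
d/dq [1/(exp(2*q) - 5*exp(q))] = (5 - 2*exp(q))*exp(-q)/(exp(q) - 5)^2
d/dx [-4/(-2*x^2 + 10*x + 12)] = 2*(5 - 2*x)/(-x^2 + 5*x + 6)^2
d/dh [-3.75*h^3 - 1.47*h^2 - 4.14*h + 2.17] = -11.25*h^2 - 2.94*h - 4.14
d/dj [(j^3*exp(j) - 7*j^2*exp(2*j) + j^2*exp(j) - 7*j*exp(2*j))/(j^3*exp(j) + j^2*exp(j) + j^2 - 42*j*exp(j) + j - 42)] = (-j*(j^2 - 7*j*exp(j) + j - 7*exp(j))*(j^3*exp(j) + 4*j^2*exp(j) - 40*j*exp(j) + 2*j - 42*exp(j) + 1) + (j^3 - 14*j^2*exp(j) + 4*j^2 - 28*j*exp(j) + 2*j - 7*exp(j))*(j^3*exp(j) + j^2*exp(j) + j^2 - 42*j*exp(j) + j - 42))*exp(j)/(j^3*exp(j) + j^2*exp(j) + j^2 - 42*j*exp(j) + j - 42)^2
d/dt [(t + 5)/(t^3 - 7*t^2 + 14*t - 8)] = (t^3 - 7*t^2 + 14*t - (t + 5)*(3*t^2 - 14*t + 14) - 8)/(t^3 - 7*t^2 + 14*t - 8)^2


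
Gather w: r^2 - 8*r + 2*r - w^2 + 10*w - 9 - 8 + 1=r^2 - 6*r - w^2 + 10*w - 16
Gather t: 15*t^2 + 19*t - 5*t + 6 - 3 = 15*t^2 + 14*t + 3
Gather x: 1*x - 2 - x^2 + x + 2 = -x^2 + 2*x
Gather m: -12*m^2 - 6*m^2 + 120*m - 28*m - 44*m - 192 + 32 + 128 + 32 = -18*m^2 + 48*m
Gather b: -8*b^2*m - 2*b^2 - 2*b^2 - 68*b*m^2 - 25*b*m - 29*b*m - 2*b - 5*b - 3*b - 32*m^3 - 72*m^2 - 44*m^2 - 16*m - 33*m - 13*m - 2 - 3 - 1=b^2*(-8*m - 4) + b*(-68*m^2 - 54*m - 10) - 32*m^3 - 116*m^2 - 62*m - 6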